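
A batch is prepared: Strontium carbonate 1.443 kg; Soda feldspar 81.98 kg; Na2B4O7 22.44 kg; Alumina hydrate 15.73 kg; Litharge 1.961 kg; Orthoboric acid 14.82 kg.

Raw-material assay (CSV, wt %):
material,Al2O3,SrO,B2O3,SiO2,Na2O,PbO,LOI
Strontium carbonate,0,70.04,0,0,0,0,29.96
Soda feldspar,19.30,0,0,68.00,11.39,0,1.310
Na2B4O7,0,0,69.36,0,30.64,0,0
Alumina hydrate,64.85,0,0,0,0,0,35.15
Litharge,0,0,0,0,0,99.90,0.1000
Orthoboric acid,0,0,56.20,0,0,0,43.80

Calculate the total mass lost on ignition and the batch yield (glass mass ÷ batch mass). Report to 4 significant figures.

LOI loss = 13.53 kg; glass = 124.8 kg; yield = 90.22%

The intermediate values appear, rounded to four significant figures, as written. All internal work holds full precision through the solve; a single rounding yields every reported number — all derived quantities are computed from the batch weights at 124.8 kg of glass at full precision (net glass mass, six oxide percentages, yield, the totals, ignition loss) as written in the problem or answer text.
Material-by-material LOI:
  Strontium carbonate: 1.443 × 0.2996 = 0.4323 kg
  Soda feldspar: 81.98 × 0.01310 = 1.074 kg
  Na2B4O7: 22.44 × 0 = 0 kg
  Alumina hydrate: 15.73 × 0.3515 = 5.529 kg
  Litharge: 1.961 × 0.001000 = 0.001961 kg
  Orthoboric acid: 14.82 × 0.4380 = 6.491 kg
Total LOI = 13.53 kg
Glass = batch − LOI = 138.4 − 13.53 = 124.8 kg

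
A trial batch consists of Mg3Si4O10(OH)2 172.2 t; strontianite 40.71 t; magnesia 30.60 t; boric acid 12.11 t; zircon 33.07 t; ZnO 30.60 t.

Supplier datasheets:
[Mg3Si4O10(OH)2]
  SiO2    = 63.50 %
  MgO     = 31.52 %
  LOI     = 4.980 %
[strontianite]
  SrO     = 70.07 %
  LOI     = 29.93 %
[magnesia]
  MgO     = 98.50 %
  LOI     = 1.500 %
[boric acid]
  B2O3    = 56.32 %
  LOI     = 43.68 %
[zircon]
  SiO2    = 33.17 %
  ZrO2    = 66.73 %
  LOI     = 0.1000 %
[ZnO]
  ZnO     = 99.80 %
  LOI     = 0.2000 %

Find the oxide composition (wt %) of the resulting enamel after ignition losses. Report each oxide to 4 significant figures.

Mid-chain values are printed rounded to 4 significant figures in the working. All arithmetic maintains full float precision at every stage. Exactly one rounding goes into every reported figure. All derived quantities, including totals, six oxide percentages, the yield, net glass mass, LOI, are re-derived starting from the weights on 292.7 t of glass at full precision as written in problem or answer.
Per-oxide mass from batch:
  SiO2: 172.2·0.6350 + 33.07·0.3317 = 120.3 t
  B2O3: 12.11·0.5632 = 6.820 t
  SrO: 40.71·0.7007 = 28.53 t
  ZnO: 30.60·0.9980 = 30.54 t
  ZrO2: 33.07·0.6673 = 22.07 t
  MgO: 172.2·0.3152 + 30.60·0.9850 = 84.42 t
LOI: 172.2·0.04980 + 40.71·0.2993 + 30.60·0.01500 + 12.11·0.4368 + 33.07·0.001000 + 30.60·0.002000 = 26.60 t
The glass mass, total less LOI, = 319.3 − 26.60 = 292.7 t (matching Σ of the oxides)
percent share: oxide ÷ glass, ×100

Glass mass = 292.7 t (batch 319.3 − LOI 26.60).
Composition: SiO2 41.11%, B2O3 2.330%, SrO 9.746%, ZnO 10.43%, ZrO2 7.540%, MgO 28.84%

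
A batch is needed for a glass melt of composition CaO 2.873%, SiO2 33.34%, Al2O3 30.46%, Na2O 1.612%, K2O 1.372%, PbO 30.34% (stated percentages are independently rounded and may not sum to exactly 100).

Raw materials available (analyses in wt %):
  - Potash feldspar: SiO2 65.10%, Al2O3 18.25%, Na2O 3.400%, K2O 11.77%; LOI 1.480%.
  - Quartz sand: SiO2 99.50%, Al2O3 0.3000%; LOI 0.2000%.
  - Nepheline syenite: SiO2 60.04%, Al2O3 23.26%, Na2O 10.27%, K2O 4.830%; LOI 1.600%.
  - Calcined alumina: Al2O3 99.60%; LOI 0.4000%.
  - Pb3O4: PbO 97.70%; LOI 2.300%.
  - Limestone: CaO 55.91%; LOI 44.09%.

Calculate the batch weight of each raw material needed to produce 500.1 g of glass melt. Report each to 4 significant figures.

The intermediate values are rounded to four significant figures when quoted — every computation keeps exact precision through every step; exactly one rounding lands on each reported result. All derived quantities are re-derived starting from the weights per 500.1 g of glass at full float precision (the yield, LOI, the totals, the six compositions, net glass mass) as quoted within the question or the answer.
Per-oxide target masses for 500.1 g glass melt:
  CaO: 2.873% × 500.1 = 14.37 g
  SiO2: 33.34% × 500.1 = 166.7 g
  Al2O3: 30.46% × 500.1 = 152.3 g
  Na2O: 1.612% × 500.1 = 8.062 g
  K2O: 1.372% × 500.1 = 6.861 g
  PbO: 30.34% × 500.1 = 151.7 g
Sums-versus-targets review per the reported batch figures, relative to the basis at hand (each sum matches its target mass modulo rounding of the values):
  CaO: 25.70·0.5591 = 14.37 g (target 14.37 g)
  SiO2: 30.18·0.6510 + 106.5·0.9950 + 68.50·0.6004 = 166.7 g (target 166.7 g)
  Al2O3: 30.18·0.1825 + 106.5·0.003000 + 68.50·0.2326 + 131.1·0.9960 = 152.3 g (target 152.3 g)
  Na2O: 30.18·0.03400 + 68.50·0.1027 = 8.061 g (target 8.062 g)
  K2O: 30.18·0.1177 + 68.50·0.04830 = 6.861 g (target 6.861 g)
  PbO: 155.3·0.9770 = 151.7 g (target 151.7 g)
Glass-mass closure: batch total minus LOI = 500.1 g (summing oxide targets gives 500.1 g; the stated basis being 500.1 g — gaps are rounding artifacts).
Batch grand total — Σ batch = 517.3 g; ignition loss, Σ(batch × LOI) = 17.18 g; the yield ratio, glass ÷ batch: 96.68%.

Batch per 500.1 g glass melt:
  Potash feldspar: 30.18 g
  Quartz sand: 106.5 g
  Nepheline syenite: 68.50 g
  Calcined alumina: 131.1 g
  Pb3O4: 155.3 g
  Limestone: 25.70 g
Total batch = 517.3 g; LOI loss = 17.18 g; yield = 96.68%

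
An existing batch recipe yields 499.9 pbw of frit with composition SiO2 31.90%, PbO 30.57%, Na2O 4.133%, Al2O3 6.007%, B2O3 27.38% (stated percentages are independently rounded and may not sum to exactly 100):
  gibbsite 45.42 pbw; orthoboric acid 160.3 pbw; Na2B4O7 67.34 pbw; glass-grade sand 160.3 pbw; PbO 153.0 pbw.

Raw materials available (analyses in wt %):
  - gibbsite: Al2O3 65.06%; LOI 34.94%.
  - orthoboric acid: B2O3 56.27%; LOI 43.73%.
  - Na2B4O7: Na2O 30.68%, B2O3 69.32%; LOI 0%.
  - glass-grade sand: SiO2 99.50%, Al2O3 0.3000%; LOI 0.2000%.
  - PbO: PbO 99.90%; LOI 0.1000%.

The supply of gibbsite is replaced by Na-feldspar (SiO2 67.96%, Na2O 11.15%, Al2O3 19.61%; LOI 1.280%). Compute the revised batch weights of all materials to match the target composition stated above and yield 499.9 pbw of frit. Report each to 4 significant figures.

Values along the way are shown rounded off to 4 significant figures alongside each step — full precision is maintained at each step; exactly one rounding lands on each reported value — the derived quantities are rebuilt starting from the weights at 499.9 pbw of glass at full float precision (the five compositions, totals, net glass mass, LOI, yield) as set out in the problem or answer text.
Oxide-by-oxide targets in 499.9 pbw frit:
  SiO2: 31.90% × 499.9 = 159.5 pbw
  PbO: 30.57% × 499.9 = 152.8 pbw
  Na2O: 4.133% × 499.9 = 20.66 pbw
  Al2O3: 6.007% × 499.9 = 30.03 pbw
  B2O3: 27.38% × 499.9 = 136.9 pbw
Per-oxide balance check working from each reported weight, under the basis named above (oxide sums agree with the targets modulo rounding of the values):
  SiO2: 152.3·0.6796 + 56.27·0.9950 = 159.5 pbw (target 159.5 pbw)
  PbO: 153.0·0.9990 = 152.8 pbw (target 152.8 pbw)
  Na2O: 152.3·0.1115 + 12.00·0.3068 = 20.66 pbw (target 20.66 pbw)
  Al2O3: 152.3·0.1961 + 56.27·0.003000 = 30.03 pbw (target 30.03 pbw)
  B2O3: 228.5·0.5627 + 12.00·0.6932 = 136.9 pbw (target 136.9 pbw)
Mass balance on the glass: batch Σ − ignition loss = 499.9 pbw (oxide target masses add up to 499.9 pbw; basis as stated: 499.9 pbw — deltas are rounding alone).
Adding the batch up: Σ batch = 602.1 pbw; Σ batch·LOI gives LOI loss = 102.1 pbw; yield, glass over the total, = 83.04%.

Revised batch per 499.9 pbw frit:
  Na-feldspar: 152.3 pbw
  orthoboric acid: 228.5 pbw
  Na2B4O7: 12.00 pbw
  glass-grade sand: 56.27 pbw
  PbO: 153.0 pbw
Total batch = 602.1 pbw; LOI loss = 102.1 pbw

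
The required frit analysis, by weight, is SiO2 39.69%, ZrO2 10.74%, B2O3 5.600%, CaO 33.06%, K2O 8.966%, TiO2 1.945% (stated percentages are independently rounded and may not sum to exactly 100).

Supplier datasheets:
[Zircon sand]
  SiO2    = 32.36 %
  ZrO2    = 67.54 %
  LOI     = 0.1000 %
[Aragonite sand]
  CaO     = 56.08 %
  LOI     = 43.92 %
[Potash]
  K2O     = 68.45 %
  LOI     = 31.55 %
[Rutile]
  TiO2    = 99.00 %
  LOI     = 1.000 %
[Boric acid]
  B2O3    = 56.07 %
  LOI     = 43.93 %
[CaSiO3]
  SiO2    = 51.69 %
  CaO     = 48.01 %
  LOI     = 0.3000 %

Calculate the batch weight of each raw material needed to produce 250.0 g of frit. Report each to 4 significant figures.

Mid-chain values are shown (rounded to four significant digits) between the steps; the working math holds exact precision in every operation. Every reported figure takes just one rounding; all derived quantities (totals, net glass mass, the yield, ignition loss, the six compositions) are re-derived from the weighed amounts per 250.0 g of glass at full precision, as set out in the problem or answer text.
Per-oxide target masses for 250.0 g frit:
  SiO2: 39.69% × 250.0 = 99.22 g
  ZrO2: 10.74% × 250.0 = 26.85 g
  B2O3: 5.600% × 250.0 = 14.00 g
  CaO: 33.06% × 250.0 = 82.65 g
  K2O: 8.966% × 250.0 = 22.42 g
  TiO2: 1.945% × 250.0 = 4.862 g
A balance pass over the oxides, working from each reported weight, against the basis in use (target by target, the sums agree inside rounding margins):
  SiO2: 39.75·0.3236 + 167.1·0.5169 = 99.24 g (target 99.22 g)
  ZrO2: 39.75·0.6754 = 26.85 g (target 26.85 g)
  B2O3: 24.97·0.5607 = 14.00 g (target 14.00 g)
  CaO: 4.347·0.5608 + 167.1·0.4801 = 82.66 g (target 82.65 g)
  K2O: 32.75·0.6845 = 22.42 g (target 22.42 g)
  TiO2: 4.912·0.9900 = 4.863 g (target 4.862 g)
Glass-mass closure: whole batch net of LOI = 250.0 g (oxide target masses add up to 250.0 g; basis as stated: 250.0 g — rounding explains the deltas).
Summing the batch: Σ batch = 273.8 g; ignition loss, Σ(batch × LOI) = 23.80 g; the yield ratio, glass ÷ batch: 91.31%.

Batch per 250.0 g frit:
  Zircon sand: 39.75 g
  Aragonite sand: 4.347 g
  Potash: 32.75 g
  Rutile: 4.912 g
  Boric acid: 24.97 g
  CaSiO3: 167.1 g
Total batch = 273.8 g; LOI loss = 23.80 g; yield = 91.31%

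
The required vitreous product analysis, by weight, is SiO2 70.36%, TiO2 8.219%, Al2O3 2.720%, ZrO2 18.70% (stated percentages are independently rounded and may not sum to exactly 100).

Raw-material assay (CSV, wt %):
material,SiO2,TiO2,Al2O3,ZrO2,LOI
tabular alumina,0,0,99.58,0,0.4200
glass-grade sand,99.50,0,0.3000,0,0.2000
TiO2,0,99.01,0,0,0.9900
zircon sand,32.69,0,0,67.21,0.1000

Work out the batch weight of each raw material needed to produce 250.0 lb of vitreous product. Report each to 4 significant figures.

Batch per 250.0 lb vitreous product:
  tabular alumina: 6.365 lb
  glass-grade sand: 153.9 lb
  TiO2: 20.75 lb
  zircon sand: 69.56 lb
Total batch = 250.6 lb; LOI loss = 0.6095 lb; yield = 99.76%

Each numeric step keeps full precision from first step to last. Working values are displayed, with 4-significant-digit rounding, in the printout. Each reported figure takes just one rounding — the derived quantities (the totals, yield, LOI, glass mass, four oxide percentages) are carried in exact precision starting from the weights per 250.0 lb of glass, as they appear in problem or answer.
Oxide-by-oxide targets in 250.0 lb vitreous product:
  SiO2: 70.36% × 250.0 = 175.9 lb
  TiO2: 8.219% × 250.0 = 20.55 lb
  Al2O3: 2.720% × 250.0 = 6.800 lb
  ZrO2: 18.70% × 250.0 = 46.75 lb
Mass-balance tally per oxide applying the batch weights above, against the basis in use (delivered sums recover each target once rounding is allowed for):
  SiO2: 153.9·0.9950 + 69.56·0.3269 = 175.9 lb (target 175.9 lb)
  TiO2: 20.75·0.9901 = 20.54 lb (target 20.55 lb)
  Al2O3: 6.365·0.9958 + 153.9·0.003000 = 6.800 lb (target 6.800 lb)
  ZrO2: 69.56·0.6721 = 46.75 lb (target 46.75 lb)
Auditing the glass mass value: Σ batch − LOI loss = 250.0 lb (targets for the oxides total 250.0 lb; stated basis 250.0 lb — differing by rounding only).
Batch grand total — Σ batch = 250.6 lb; LOI removed, Σ of batch·LOI: 0.6095 lb; as yield: glass ÷ batch → 99.76%.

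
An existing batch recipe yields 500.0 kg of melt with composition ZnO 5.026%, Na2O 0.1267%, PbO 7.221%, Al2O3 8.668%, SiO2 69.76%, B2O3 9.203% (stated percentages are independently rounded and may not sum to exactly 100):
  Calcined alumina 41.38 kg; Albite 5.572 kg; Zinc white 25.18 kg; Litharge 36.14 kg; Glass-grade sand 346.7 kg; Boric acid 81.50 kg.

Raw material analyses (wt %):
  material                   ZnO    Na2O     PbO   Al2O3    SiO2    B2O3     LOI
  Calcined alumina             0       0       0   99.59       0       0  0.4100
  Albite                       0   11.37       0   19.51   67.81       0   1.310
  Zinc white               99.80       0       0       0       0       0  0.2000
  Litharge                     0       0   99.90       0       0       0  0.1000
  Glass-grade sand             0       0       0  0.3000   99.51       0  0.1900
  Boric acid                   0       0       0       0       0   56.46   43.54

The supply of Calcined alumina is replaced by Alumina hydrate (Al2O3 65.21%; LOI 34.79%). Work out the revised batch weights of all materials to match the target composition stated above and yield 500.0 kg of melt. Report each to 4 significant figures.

Revised batch per 500.0 kg melt:
  Alumina hydrate: 63.20 kg
  Albite: 5.572 kg
  Zinc white: 25.18 kg
  Litharge: 36.14 kg
  Glass-grade sand: 346.7 kg
  Boric acid: 81.50 kg
Total batch = 558.3 kg; LOI loss = 58.29 kg

Working values are shown rounded off to 4 significant figures alongside each step — full float precision is held end to end — every reported number takes exactly one rounding; all derived quantities are computed at full float precision (glass mass, the totals, yield, the six compositions, LOI) starting from the weights for 500.0 kg of glass as written in the question or the answer.
Target oxide masses per 500.0 kg melt:
  ZnO: 5.026% × 500.0 = 25.13 kg
  Na2O: 0.1267% × 500.0 = 0.6335 kg
  PbO: 7.221% × 500.0 = 36.10 kg
  Al2O3: 8.668% × 500.0 = 43.34 kg
  SiO2: 69.76% × 500.0 = 348.8 kg
  B2O3: 9.203% × 500.0 = 46.02 kg
Balance tally, oxide-wise, on the weights just shown, for the quoted basis mass (summed amounts equal target values net of answer rounding effects):
  ZnO: 25.18·0.9980 = 25.13 kg (target 25.13 kg)
  Na2O: 5.572·0.1137 = 0.6335 kg (target 0.6335 kg)
  PbO: 36.14·0.9990 = 36.10 kg (target 36.10 kg)
  Al2O3: 63.20·0.6521 + 5.572·0.1951 + 346.7·0.003000 = 43.34 kg (target 43.34 kg)
  SiO2: 5.572·0.6781 + 346.7·0.9951 = 348.8 kg (target 348.8 kg)
  B2O3: 81.50·0.5646 = 46.01 kg (target 46.02 kg)
Glass-mass sanity pass: Σ batch − LOI loss = 500.0 kg (summing oxide targets gives 500.0 kg; basis as stated: 500.0 kg — gaps are rounding artifacts).
Total batch = Σ batch = 558.3 kg; ignition loss, Σ(batch × LOI) = 58.29 kg; the yield ratio, glass ÷ batch: 89.56%.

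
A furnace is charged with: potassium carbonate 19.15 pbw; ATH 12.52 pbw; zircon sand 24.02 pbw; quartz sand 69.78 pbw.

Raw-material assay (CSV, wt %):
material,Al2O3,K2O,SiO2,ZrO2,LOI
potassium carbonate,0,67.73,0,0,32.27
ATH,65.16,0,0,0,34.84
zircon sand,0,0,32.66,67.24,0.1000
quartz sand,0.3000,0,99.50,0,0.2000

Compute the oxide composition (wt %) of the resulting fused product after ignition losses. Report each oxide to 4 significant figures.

Glass mass = 114.8 pbw (batch 125.5 − LOI 10.71).
Composition: Al2O3 7.291%, K2O 11.30%, SiO2 67.33%, ZrO2 14.07%

Every computation holds exact precision throughout; the intermediate values are displayed rounded off to 4 significant digits at each printed step; exactly one rounding is applied to each reported result. The derived quantities are re-derived using the weight values for 114.8 pbw of glass at exact precision (the totals, ignition loss, yield, net glass mass, the four compositions), as given in either problem or answer.
What the batch supplies per oxide:
  Al2O3: 12.52·0.6516 + 69.78·0.003000 = 8.367 pbw
  K2O: 19.15·0.6773 = 12.97 pbw
  SiO2: 24.02·0.3266 + 69.78·0.9950 = 77.28 pbw
  ZrO2: 24.02·0.6724 = 16.15 pbw
LOI: 19.15·0.3227 + 12.52·0.3484 + 24.02·0.001000 + 69.78·0.002000 = 10.71 pbw
The glass mass, total less LOI, = 125.5 − 10.71 = 114.8 pbw (the oxide masses sum to this)
wt %: oxide over glass, times 100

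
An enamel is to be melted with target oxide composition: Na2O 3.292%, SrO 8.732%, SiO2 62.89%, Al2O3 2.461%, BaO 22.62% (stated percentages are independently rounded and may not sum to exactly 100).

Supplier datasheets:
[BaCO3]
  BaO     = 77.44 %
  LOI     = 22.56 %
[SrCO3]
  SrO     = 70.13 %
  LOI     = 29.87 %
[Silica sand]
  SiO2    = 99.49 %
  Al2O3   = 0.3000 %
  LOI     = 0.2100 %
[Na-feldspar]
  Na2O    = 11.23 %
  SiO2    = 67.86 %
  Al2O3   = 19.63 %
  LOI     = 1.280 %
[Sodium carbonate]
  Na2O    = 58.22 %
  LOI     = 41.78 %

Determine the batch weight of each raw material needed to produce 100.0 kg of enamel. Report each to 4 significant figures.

Batch per 100.0 kg enamel:
  BaCO3: 29.21 kg
  SrCO3: 12.45 kg
  Silica sand: 55.24 kg
  Na-feldspar: 11.69 kg
  Sodium carbonate: 3.399 kg
Total batch = 112.0 kg; LOI loss = 11.99 kg; yield = 89.29%

In-progress results appear rounded to four significant figures between the steps — all arithmetic runs at full precision in all steps — each reported figure takes just one rounding — derived quantities, including totals, the five compositions, LOI, the yield, glass mass, are recomputed using the weight values for 100.0 kg of glass at full precision as set out in the problem or the answer.
Target masses of each oxide per 100.0 kg enamel:
  Na2O: 3.292% × 100.0 = 3.292 kg
  SrO: 8.732% × 100.0 = 8.732 kg
  SiO2: 62.89% × 100.0 = 62.89 kg
  Al2O3: 2.461% × 100.0 = 2.461 kg
  BaO: 22.62% × 100.0 = 22.62 kg
Per-oxide balance check with the batch weights as given, against the basis in use (oxide sums agree with the targets modulo rounding of the values):
  Na2O: 11.69·0.1123 + 3.399·0.5822 = 3.292 kg (target 3.292 kg)
  SrO: 12.45·0.7013 = 8.731 kg (target 8.732 kg)
  SiO2: 55.24·0.9949 + 11.69·0.6786 = 62.89 kg (target 62.89 kg)
  Al2O3: 55.24·0.003000 + 11.69·0.1963 = 2.460 kg (target 2.461 kg)
  BaO: 29.21·0.7744 = 22.62 kg (target 22.62 kg)
Glass-mass sanity pass: the batch minus its LOI: 99.99 kg (oxide target masses add up to 100.0 kg; against the stated basis, 100.0 kg — differing by rounding only).
Summing the batch: Σ batch = 112.0 kg; the LOI term Σ batch·LOI equals 11.99 kg; as yield: glass ÷ batch → 89.29%.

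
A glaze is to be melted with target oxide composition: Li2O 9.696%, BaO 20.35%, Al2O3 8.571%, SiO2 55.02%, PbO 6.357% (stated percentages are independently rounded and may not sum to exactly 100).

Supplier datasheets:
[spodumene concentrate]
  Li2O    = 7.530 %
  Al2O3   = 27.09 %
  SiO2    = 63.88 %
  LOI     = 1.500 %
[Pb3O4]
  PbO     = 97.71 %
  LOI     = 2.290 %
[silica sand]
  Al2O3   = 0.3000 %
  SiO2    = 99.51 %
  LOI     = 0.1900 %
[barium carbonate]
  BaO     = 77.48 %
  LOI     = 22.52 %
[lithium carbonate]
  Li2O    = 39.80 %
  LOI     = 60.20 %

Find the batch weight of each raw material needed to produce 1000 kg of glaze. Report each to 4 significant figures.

In-progress results are shown rounded to 4 significant figures in the printout. All internal work carries full precision at all times. Each reported result takes exactly one rounding. Derived quantities are recomputed using the weight values for 1000 kg of glass in full float precision (the totals, the yield, five oxide percentages, glass mass, ignition loss) exactly as printed in the question or the answer.
Oxide mass targets, per 1000 kg glaze:
  Li2O: 9.696% × 1000 = 96.96 kg
  BaO: 20.35% × 1000 = 203.5 kg
  Al2O3: 8.571% × 1000 = 85.71 kg
  SiO2: 55.02% × 1000 = 550.2 kg
  PbO: 6.357% × 1000 = 63.57 kg
Balance tally, oxide-wise, per the reported batch figures, for the quoted basis mass (each sum matches its target mass up to rounding of the answer):
  Li2O: 312.5·0.07530 + 184.5·0.3980 = 96.96 kg (target 96.96 kg)
  BaO: 262.6·0.7748 = 203.5 kg (target 203.5 kg)
  Al2O3: 312.5·0.2709 + 352.3·0.003000 = 85.71 kg (target 85.71 kg)
  SiO2: 312.5·0.6388 + 352.3·0.9951 = 550.2 kg (target 550.2 kg)
  PbO: 65.06·0.9771 = 63.57 kg (target 63.57 kg)
The glass-mass cross-check: net batch after ignition = 999.9 kg (oxide target masses add up to 999.9 kg; the stated basis being 1000 kg — a pure rounding effect).
Summing the batch: Σ batch = 1177 kg; LOI loss = Σ batch·LOI = 177.1 kg; yield, glass over the total, = 84.96%.

Batch per 1000 kg glaze:
  spodumene concentrate: 312.5 kg
  Pb3O4: 65.06 kg
  silica sand: 352.3 kg
  barium carbonate: 262.6 kg
  lithium carbonate: 184.5 kg
Total batch = 1177 kg; LOI loss = 177.1 kg; yield = 84.96%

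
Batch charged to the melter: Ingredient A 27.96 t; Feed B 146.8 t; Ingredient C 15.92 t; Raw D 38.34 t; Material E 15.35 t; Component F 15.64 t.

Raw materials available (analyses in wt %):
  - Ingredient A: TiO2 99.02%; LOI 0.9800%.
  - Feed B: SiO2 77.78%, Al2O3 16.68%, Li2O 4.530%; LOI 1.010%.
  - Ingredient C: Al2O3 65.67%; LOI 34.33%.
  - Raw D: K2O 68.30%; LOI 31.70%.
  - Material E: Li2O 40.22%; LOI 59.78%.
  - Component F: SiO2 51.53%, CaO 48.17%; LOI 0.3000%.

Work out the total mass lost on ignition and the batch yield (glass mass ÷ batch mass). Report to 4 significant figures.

LOI loss = 28.60 t; glass = 231.4 t; yield = 89.00%

Mid-chain values appear rounded to 4 significant figures at each printed step; exact precision is carried in all steps. Every reported figure sees exactly one rounding. The derived quantities (net glass mass, ignition loss, yield, six oxide percentages, the totals) are re-derived from the weighed amounts per 231.4 t of glass in exact precision, precisely as stated by the question or the answer.
LOI of each material in turn:
  Ingredient A: 27.96 × 0.009800 = 0.2740 t
  Feed B: 146.8 × 0.01010 = 1.483 t
  Ingredient C: 15.92 × 0.3433 = 5.465 t
  Raw D: 38.34 × 0.3170 = 12.15 t
  Material E: 15.35 × 0.5978 = 9.176 t
  Component F: 15.64 × 0.003000 = 0.04692 t
Total LOI = 28.60 t
Glass = batch − LOI = 260.0 − 28.60 = 231.4 t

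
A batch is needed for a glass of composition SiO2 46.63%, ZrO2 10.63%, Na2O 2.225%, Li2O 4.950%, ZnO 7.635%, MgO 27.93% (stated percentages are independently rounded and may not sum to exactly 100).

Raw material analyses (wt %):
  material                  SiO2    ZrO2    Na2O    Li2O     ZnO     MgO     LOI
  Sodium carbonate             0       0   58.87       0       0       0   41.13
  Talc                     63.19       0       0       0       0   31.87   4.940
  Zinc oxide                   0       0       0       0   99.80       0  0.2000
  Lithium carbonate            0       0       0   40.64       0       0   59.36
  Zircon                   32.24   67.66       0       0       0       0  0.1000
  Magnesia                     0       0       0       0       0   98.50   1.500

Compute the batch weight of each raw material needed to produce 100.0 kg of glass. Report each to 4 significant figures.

Every computation maintains full float precision at each step. Mid-chain values are printed (rounded to four significant digits) at each printed step. Every reported number includes exactly one rounding; all derived quantities (the six compositions, glass mass, ignition loss, yield, totals) are re-derived in full precision from the weighed amounts at 100.0 kg of glass as given in the question or the answer.
Target masses of each oxide per 100.0 kg glass:
  SiO2: 46.63% × 100.0 = 46.63 kg
  ZrO2: 10.63% × 100.0 = 10.63 kg
  Na2O: 2.225% × 100.0 = 2.225 kg
  Li2O: 4.950% × 100.0 = 4.950 kg
  ZnO: 7.635% × 100.0 = 7.635 kg
  MgO: 27.93% × 100.0 = 27.93 kg
A balance pass over the oxides, on the weights just shown, against the basis in use (sums match the target masses up to rounding of the answer):
  SiO2: 65.78·0.6319 + 15.71·0.3224 = 46.63 kg (target 46.63 kg)
  ZrO2: 15.71·0.6766 = 10.63 kg (target 10.63 kg)
  Na2O: 3.780·0.5887 = 2.225 kg (target 2.225 kg)
  Li2O: 12.18·0.4064 = 4.950 kg (target 4.950 kg)
  ZnO: 7.650·0.9980 = 7.635 kg (target 7.635 kg)
  MgO: 65.78·0.3187 + 7.073·0.9850 = 27.93 kg (target 27.93 kg)
Glass-mass sanity pass: Σ batch − LOI loss = 100.0 kg (summing oxide targets gives 100.0 kg; stated basis 100.0 kg — any gap is answer rounding).
Adding the batch up: Σ batch = 112.2 kg; loss to ignition Σ batch·LOI = 12.17 kg; yield, glass over the total, = 89.15%.

Batch per 100.0 kg glass:
  Sodium carbonate: 3.780 kg
  Talc: 65.78 kg
  Zinc oxide: 7.650 kg
  Lithium carbonate: 12.18 kg
  Zircon: 15.71 kg
  Magnesia: 7.073 kg
Total batch = 112.2 kg; LOI loss = 12.17 kg; yield = 89.15%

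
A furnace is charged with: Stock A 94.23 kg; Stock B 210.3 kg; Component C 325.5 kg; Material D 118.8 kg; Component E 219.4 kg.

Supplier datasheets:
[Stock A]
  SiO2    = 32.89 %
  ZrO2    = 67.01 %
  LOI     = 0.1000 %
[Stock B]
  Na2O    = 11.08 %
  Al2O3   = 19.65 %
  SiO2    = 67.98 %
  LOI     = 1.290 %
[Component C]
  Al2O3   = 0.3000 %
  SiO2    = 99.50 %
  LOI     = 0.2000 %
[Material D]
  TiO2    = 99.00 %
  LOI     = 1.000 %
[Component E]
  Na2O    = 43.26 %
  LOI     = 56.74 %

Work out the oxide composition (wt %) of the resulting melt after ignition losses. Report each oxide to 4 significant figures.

Glass mass = 839.1 kg (batch 968.2 − LOI 129.1).
Composition: Na2O 14.09%, TiO2 14.02%, Al2O3 5.041%, SiO2 59.33%, ZrO2 7.525%

Every computation carries full precision in every operation — mid-chain values appear rounded to four significant figures within the worked lines; every reported number takes just one rounding. Derived quantities (totals, the five compositions, glass mass, the yield, ignition loss) are re-derived in full float precision from the batch weights at 839.1 kg of glass, exactly as printed in the problem or answer text.
Delivered oxide masses:
  Na2O: 210.3·0.1108 + 219.4·0.4326 = 118.2 kg
  TiO2: 118.8·0.9900 = 117.6 kg
  Al2O3: 210.3·0.1965 + 325.5·0.003000 = 42.30 kg
  SiO2: 94.23·0.3289 + 210.3·0.6798 + 325.5·0.9950 = 497.8 kg
  ZrO2: 94.23·0.6701 = 63.14 kg
LOI: 94.23·0.001000 + 210.3·0.01290 + 325.5·0.002000 + 118.8·0.01000 + 219.4·0.5674 = 129.1 kg
The glass mass, total less LOI, = 968.2 − 129.1 = 839.1 kg (= the summed oxide contributions)
wt % = 100 × oxide mass / glass mass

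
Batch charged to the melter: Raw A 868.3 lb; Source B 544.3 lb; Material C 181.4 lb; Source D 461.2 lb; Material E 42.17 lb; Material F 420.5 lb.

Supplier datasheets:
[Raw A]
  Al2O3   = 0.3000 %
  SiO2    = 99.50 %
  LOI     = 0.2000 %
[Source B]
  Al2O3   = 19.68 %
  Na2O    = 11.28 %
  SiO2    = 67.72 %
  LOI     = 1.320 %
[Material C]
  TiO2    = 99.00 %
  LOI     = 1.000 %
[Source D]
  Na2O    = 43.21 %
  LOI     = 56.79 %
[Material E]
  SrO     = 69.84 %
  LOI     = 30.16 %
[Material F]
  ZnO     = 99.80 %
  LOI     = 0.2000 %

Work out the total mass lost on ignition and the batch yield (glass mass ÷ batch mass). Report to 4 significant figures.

LOI loss = 286.2 lb; glass = 2232 lb; yield = 88.63%

In-progress results are displayed, with 4-significant-figure rounding, within the worked lines — the working math holds full float precision through every step. Each reported number undergoes a single rounding — derived quantities (the yield, six oxide percentages, totals, ignition loss, glass mass) are carried from the batch weights per 2232 lb of glass at full float precision precisely as stated by the problem or answer text.
Ignition loss by material:
  Raw A: 868.3 × 0.002000 = 1.737 lb
  Source B: 544.3 × 0.01320 = 7.185 lb
  Material C: 181.4 × 0.01000 = 1.814 lb
  Source D: 461.2 × 0.5679 = 261.9 lb
  Material E: 42.17 × 0.3016 = 12.72 lb
  Material F: 420.5 × 0.002000 = 0.8410 lb
Total LOI = 286.2 lb
Glass = batch − LOI = 2518 − 286.2 = 2232 lb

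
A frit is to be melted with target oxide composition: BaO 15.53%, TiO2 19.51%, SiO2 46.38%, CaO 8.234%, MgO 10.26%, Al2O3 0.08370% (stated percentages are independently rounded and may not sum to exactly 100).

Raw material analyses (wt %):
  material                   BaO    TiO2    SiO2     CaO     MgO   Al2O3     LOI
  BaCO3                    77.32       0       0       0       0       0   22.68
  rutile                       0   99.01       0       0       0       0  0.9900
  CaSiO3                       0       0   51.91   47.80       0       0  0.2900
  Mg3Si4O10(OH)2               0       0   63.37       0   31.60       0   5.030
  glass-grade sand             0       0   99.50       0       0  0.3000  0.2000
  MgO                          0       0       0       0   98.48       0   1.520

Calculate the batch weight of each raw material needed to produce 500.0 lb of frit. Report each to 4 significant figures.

Batch per 500.0 lb frit:
  BaCO3: 100.4 lb
  rutile: 98.53 lb
  CaSiO3: 86.13 lb
  Mg3Si4O10(OH)2: 76.36 lb
  glass-grade sand: 139.5 lb
  MgO: 27.59 lb
Total batch = 528.5 lb; LOI loss = 28.54 lb; yield = 94.60%

Each numeric step runs at full float precision in all steps. Mid-chain values are displayed with 4-significant-digit rounding at each printed step; each reported result receives exactly one rounding — the derived quantities, which include the totals, ignition loss, the yield, net glass mass, six oxide percentages, are recomputed in exact precision, as written in problem or answer, starting from the weights per 500.0 lb of glass.
Oxide mass targets, per 500.0 lb frit:
  BaO: 15.53% × 500.0 = 77.65 lb
  TiO2: 19.51% × 500.0 = 97.55 lb
  SiO2: 46.38% × 500.0 = 231.9 lb
  CaO: 8.234% × 500.0 = 41.17 lb
  MgO: 10.26% × 500.0 = 51.30 lb
  Al2O3: 0.08370% × 500.0 = 0.4185 lb
Verifying the oxide balance working from each reported weight, on the stated basis (every target is met by its sum once rounding is allowed for):
  BaO: 100.4·0.7732 = 77.63 lb (target 77.65 lb)
  TiO2: 98.53·0.9901 = 97.55 lb (target 97.55 lb)
  SiO2: 86.13·0.5191 + 76.36·0.6337 + 139.5·0.9950 = 231.9 lb (target 231.9 lb)
  CaO: 86.13·0.4780 = 41.17 lb (target 41.17 lb)
  MgO: 76.36·0.3160 + 27.59·0.9848 = 51.30 lb (target 51.30 lb)
  Al2O3: 139.5·0.003000 = 0.4185 lb (target 0.4185 lb)
Glass-mass sanity pass: Σ batch − LOI loss = 500.0 lb (targets for the oxides total 500.0 lb; against the stated basis, 500.0 lb — a pure rounding effect).
Whole-batch sum: Σ batch = 528.5 lb; loss to ignition Σ batch·LOI = 28.54 lb; yield: glass divided by total = 94.60%.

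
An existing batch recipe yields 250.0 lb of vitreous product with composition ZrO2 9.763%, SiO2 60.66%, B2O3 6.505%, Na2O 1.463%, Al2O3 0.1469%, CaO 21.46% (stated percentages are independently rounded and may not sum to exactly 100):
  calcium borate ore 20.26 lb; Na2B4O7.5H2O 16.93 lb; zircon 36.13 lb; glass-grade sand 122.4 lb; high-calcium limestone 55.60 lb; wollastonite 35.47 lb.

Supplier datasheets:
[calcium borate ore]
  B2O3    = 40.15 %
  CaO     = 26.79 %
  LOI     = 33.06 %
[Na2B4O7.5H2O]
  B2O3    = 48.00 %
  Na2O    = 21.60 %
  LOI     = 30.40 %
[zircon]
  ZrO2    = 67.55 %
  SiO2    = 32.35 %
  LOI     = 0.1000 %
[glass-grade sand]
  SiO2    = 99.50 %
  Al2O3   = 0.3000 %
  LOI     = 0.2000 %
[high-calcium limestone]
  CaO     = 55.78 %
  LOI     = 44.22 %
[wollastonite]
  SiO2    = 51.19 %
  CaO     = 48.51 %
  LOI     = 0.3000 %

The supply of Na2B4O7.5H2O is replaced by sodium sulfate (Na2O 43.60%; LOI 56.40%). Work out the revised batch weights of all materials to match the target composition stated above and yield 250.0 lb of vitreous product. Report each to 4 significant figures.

Mid-chain values are displayed, rounded to four significant figures, in the printout; each numeric step runs at full float precision at every stage. Every reported number is rounded just once — the derived quantities (six oxide percentages, yield, the totals, net glass mass, LOI) are carried at exact precision from the batch weights at 250.0 lb of glass, as quoted within question or answer.
Per-oxide target masses for 250.0 lb vitreous product:
  ZrO2: 9.763% × 250.0 = 24.41 lb
  SiO2: 60.66% × 250.0 = 151.6 lb
  B2O3: 6.505% × 250.0 = 16.26 lb
  Na2O: 1.463% × 250.0 = 3.658 lb
  Al2O3: 0.1469% × 250.0 = 0.3672 lb
  CaO: 21.46% × 250.0 = 53.65 lb
A balance pass over the oxides, working from each reported weight, per the basis as stated (oxide sums agree with the targets given rounding of the digits):
  ZrO2: 36.13·0.6755 = 24.41 lb (target 24.41 lb)
  SiO2: 36.13·0.3235 + 122.4·0.9950 + 35.47·0.5119 = 151.6 lb (target 151.6 lb)
  B2O3: 40.50·0.4015 = 16.26 lb (target 16.26 lb)
  Na2O: 8.389·0.4360 = 3.658 lb (target 3.658 lb)
  Al2O3: 122.4·0.003000 = 0.3672 lb (target 0.3672 lb)
  CaO: 40.50·0.2679 + 45.88·0.5578 + 35.47·0.4851 = 53.65 lb (target 53.65 lb)
Auditing the glass mass value: the batch minus its LOI: 250.0 lb (per-oxide target masses sum to 250.0 lb; against the stated basis, 250.0 lb — differing by rounding only).
Adding the batch up: Σ batch = 288.8 lb; LOI removed, Σ of batch·LOI: 38.80 lb; the yield ratio, glass ÷ batch: 86.56%.

Revised batch per 250.0 lb vitreous product:
  calcium borate ore: 40.50 lb
  sodium sulfate: 8.389 lb
  zircon: 36.13 lb
  glass-grade sand: 122.4 lb
  high-calcium limestone: 45.88 lb
  wollastonite: 35.47 lb
Total batch = 288.8 lb; LOI loss = 38.80 lb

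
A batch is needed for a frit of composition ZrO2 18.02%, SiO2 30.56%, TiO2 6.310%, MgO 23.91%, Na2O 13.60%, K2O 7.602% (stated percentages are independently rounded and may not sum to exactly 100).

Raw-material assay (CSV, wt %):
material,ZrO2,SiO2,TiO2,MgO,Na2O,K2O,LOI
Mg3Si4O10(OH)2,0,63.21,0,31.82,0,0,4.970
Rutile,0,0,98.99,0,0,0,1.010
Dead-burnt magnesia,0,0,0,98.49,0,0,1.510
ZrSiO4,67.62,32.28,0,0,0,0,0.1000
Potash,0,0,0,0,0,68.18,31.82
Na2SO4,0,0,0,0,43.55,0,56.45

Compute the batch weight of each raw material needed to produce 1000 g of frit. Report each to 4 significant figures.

Each numeric step holds full precision in every operation — in-progress results are shown rounded to four significant digits as written — each reported figure carries a single rounding; all derived quantities (totals, yield, net glass mass, ignition loss, six oxide percentages) are re-derived using the weight values at 1000 g of glass at full float precision, precisely as stated by the problem or the answer.
Target masses of each oxide per 1000 g frit:
  ZrO2: 18.02% × 1000 = 180.2 g
  SiO2: 30.56% × 1000 = 305.6 g
  TiO2: 6.310% × 1000 = 63.10 g
  MgO: 23.91% × 1000 = 239.1 g
  Na2O: 13.60% × 1000 = 136.0 g
  K2O: 7.602% × 1000 = 76.02 g
A balance pass over the oxides, on the weights just shown, for the quoted basis mass (sum by sum, the targets are met exact up to rounding of places):
  ZrO2: 266.5·0.6762 = 180.2 g (target 180.2 g)
  SiO2: 347.4·0.6321 + 266.5·0.3228 = 305.6 g (target 305.6 g)
  TiO2: 63.74·0.9899 = 63.10 g (target 63.10 g)
  MgO: 347.4·0.3182 + 130.5·0.9849 = 239.1 g (target 239.1 g)
  Na2O: 312.3·0.4355 = 136.0 g (target 136.0 g)
  K2O: 111.5·0.6818 = 76.02 g (target 76.02 g)
Glass mass check: the batch minus its LOI: 1000 g (the Σ of target masses is 1000 g; versus the stated basis of 1000 g — deltas are rounding alone).
Total batch = Σ batch = 1232 g; the LOI term Σ batch·LOI equals 231.9 g; yield: glass divided by total = 81.17%.

Batch per 1000 g frit:
  Mg3Si4O10(OH)2: 347.4 g
  Rutile: 63.74 g
  Dead-burnt magnesia: 130.5 g
  ZrSiO4: 266.5 g
  Potash: 111.5 g
  Na2SO4: 312.3 g
Total batch = 1232 g; LOI loss = 231.9 g; yield = 81.17%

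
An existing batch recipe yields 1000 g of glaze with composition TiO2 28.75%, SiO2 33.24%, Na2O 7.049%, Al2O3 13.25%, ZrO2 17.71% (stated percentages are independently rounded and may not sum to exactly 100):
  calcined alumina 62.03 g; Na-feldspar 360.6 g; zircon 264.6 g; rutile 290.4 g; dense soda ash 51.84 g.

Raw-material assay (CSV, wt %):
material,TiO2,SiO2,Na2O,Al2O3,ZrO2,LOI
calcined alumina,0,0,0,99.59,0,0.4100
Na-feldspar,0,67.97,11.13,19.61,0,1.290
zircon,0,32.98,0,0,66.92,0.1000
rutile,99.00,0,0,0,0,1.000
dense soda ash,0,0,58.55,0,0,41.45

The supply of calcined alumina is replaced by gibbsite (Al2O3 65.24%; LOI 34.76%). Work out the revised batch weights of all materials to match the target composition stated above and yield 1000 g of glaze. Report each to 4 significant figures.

Mid-chain values are shown, with 4-significant-figure rounding, on the page — all internal work carries full precision from start to finish — each reported figure takes just one rounding; all derived quantities, including LOI, glass mass, totals, five oxide percentages, the yield, are rebuilt from the weighed amounts per 1000 g of glass at exact precision as set out in the problem or answer text.
Target oxide masses per 1000 g glaze:
  TiO2: 28.75% × 1000 = 287.5 g
  SiO2: 33.24% × 1000 = 332.4 g
  Na2O: 7.049% × 1000 = 70.49 g
  Al2O3: 13.25% × 1000 = 132.5 g
  ZrO2: 17.71% × 1000 = 177.1 g
Verifying the oxide balance per the reported batch figures, relative to the basis at hand (oxide sums agree with the targets exact up to rounding of places):
  TiO2: 290.4·0.9900 = 287.5 g (target 287.5 g)
  SiO2: 360.6·0.6797 + 264.6·0.3298 = 332.4 g (target 332.4 g)
  Na2O: 360.6·0.1113 + 51.84·0.5855 = 70.49 g (target 70.49 g)
  Al2O3: 94.70·0.6524 + 360.6·0.1961 = 132.5 g (target 132.5 g)
  ZrO2: 264.6·0.6692 = 177.1 g (target 177.1 g)
Mass balance on the glass: net batch after ignition = 999.9 g (per-oxide target masses sum to 1000 g; the stated basis being 1000 g — deltas are rounding alone).
Adding the batch up: Σ batch = 1062 g; LOI removed, Σ of batch·LOI: 62.23 g; glass ÷ batch gives a yield of 94.14%.

Revised batch per 1000 g glaze:
  gibbsite: 94.70 g
  Na-feldspar: 360.6 g
  zircon: 264.6 g
  rutile: 290.4 g
  dense soda ash: 51.84 g
Total batch = 1062 g; LOI loss = 62.23 g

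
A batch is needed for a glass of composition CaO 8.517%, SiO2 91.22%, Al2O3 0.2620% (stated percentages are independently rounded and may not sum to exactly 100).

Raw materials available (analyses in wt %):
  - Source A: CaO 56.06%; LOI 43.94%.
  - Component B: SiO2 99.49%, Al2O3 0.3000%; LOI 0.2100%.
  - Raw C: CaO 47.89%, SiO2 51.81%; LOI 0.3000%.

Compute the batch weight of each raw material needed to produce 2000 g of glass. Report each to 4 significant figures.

The working math carries exact precision end to end — mid-chain values are printed rounded to four significant figures within the worked lines — exactly one rounding is applied to every reported number — derived quantities (the totals, yield, net glass mass, the three compositions, ignition loss) are recomputed using the weight values for 2000 g of glass at full precision, as written in problem or answer.
Target masses of each oxide per 2000 g glass:
  CaO: 8.517% × 2000 = 170.3 g
  SiO2: 91.22% × 2000 = 1824 g
  Al2O3: 0.2620% × 2000 = 5.240 g
Oxide-by-oxide audit using the reported weights, on the stated basis (sum by sum, the targets are met given rounding of the digits):
  CaO: 161.0·0.5606 + 167.2·0.4789 = 170.3 g (target 170.3 g)
  SiO2: 1747·0.9949 + 167.2·0.5181 = 1825 g (target 1824 g)
  Al2O3: 1747·0.003000 = 5.241 g (target 5.240 g)
Glass-mass sanity pass: total charge less LOI = 2000 g (oxide target masses add up to 2000 g; basis as stated: 2000 g — a pure rounding effect).
Adding the batch up: Σ batch = 2075 g; LOI loss = Σ batch·LOI = 74.91 g; as yield: glass ÷ batch → 96.39%.

Batch per 2000 g glass:
  Source A: 161.0 g
  Component B: 1747 g
  Raw C: 167.2 g
Total batch = 2075 g; LOI loss = 74.91 g; yield = 96.39%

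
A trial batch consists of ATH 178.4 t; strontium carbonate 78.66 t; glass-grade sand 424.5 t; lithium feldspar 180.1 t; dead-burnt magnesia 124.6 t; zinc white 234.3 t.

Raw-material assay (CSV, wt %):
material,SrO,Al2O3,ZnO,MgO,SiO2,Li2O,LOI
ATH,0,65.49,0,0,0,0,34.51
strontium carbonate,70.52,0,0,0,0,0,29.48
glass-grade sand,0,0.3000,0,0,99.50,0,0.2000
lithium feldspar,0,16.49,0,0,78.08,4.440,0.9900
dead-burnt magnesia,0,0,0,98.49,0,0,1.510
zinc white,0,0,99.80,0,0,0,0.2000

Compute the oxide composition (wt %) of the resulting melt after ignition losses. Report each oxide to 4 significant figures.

Glass mass = 1131 t (batch 1221 − LOI 89.74).
Composition: SrO 4.905%, Al2O3 13.07%, ZnO 20.68%, MgO 10.85%, SiO2 49.79%, Li2O 0.7071%

All arithmetic keeps full precision through the solve — intermediates are rounded to 4 significant digits when quoted; exactly one rounding goes into every reported number — the derived quantities (the six compositions, the totals, net glass mass, yield, ignition loss) are recomputed using the weight values at 1131 t of glass in full float precision as written in either problem or answer.
Per-oxide mass from batch:
  SrO: 78.66·0.7052 = 55.47 t
  Al2O3: 178.4·0.6549 + 424.5·0.003000 + 180.1·0.1649 = 147.8 t
  ZnO: 234.3·0.9980 = 233.8 t
  MgO: 124.6·0.9849 = 122.7 t
  SiO2: 424.5·0.9950 + 180.1·0.7808 = 563.0 t
  Li2O: 180.1·0.04440 = 7.996 t
LOI: 178.4·0.3451 + 78.66·0.2948 + 424.5·0.002000 + 180.1·0.009900 + 124.6·0.01510 + 234.3·0.002000 = 89.74 t
batch − LOI leaves glass = 1221 − 89.74 = 1131 t (matching Σ of the oxides)
percent by weight: oxide/glass ×100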